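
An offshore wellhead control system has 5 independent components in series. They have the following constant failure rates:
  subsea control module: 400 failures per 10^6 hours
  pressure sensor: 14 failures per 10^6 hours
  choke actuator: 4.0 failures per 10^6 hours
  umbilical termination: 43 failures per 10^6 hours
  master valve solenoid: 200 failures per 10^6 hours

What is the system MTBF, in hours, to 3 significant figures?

1510

Series of exponential components: λ_sys = Σ λ_i
λ_sys = 0.00040 + 0.000014 + 0.0000040 + 0.000043 + 0.00020 = 6.6100e-04 /h
MTBF = 1 / λ_sys = 1510 h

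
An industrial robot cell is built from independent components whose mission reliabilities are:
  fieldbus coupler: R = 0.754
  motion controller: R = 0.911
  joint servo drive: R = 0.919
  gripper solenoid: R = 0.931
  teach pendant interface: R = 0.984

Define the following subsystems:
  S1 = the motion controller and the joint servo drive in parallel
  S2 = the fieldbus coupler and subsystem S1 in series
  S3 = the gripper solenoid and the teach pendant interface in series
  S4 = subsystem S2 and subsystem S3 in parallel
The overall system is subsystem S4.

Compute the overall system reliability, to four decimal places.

0.9789

Parallel (motion controller and joint servo drive): 1 − (1 − 0.911000)(1 − 0.919000) = 0.992791
Series (fieldbus coupler and [0.992791]): 0.754000 × 0.992791 = 0.748564
Series (gripper solenoid and teach pendant interface): 0.931000 × 0.984000 = 0.916104
Parallel ([0.748564] and [0.916104]): 1 − (1 − 0.748564)(1 − 0.916104) = 0.9789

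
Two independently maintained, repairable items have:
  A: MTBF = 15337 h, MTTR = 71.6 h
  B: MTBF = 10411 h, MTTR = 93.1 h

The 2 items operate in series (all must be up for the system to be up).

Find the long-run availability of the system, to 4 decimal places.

0.9865

A(A) = MTBF/(MTBF+MTTR) = 15337/(15337+71.6) = 0.995353
A(B) = MTBF/(MTBF+MTTR) = 10411/(10411+93.1) = 0.991137
Series availability: 0.995353 × 0.991137 = 0.9865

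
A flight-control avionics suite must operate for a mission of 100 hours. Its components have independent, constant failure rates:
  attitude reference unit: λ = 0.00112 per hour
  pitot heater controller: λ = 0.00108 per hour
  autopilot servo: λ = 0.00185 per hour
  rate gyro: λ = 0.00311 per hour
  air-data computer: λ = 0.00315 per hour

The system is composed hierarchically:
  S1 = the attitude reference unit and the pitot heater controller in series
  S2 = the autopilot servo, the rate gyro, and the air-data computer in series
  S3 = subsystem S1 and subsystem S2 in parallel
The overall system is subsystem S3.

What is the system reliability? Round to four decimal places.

R(attitude reference unit) = exp(−0.00112 × 100) = 0.894044
R(pitot heater controller) = exp(−0.00108 × 100) = 0.897628
R(autopilot servo) = exp(−0.00185 × 100) = 0.831104
R(rate gyro) = exp(−0.00311 × 100) = 0.732714
R(air-data computer) = exp(−0.00315 × 100) = 0.729789
Series (attitude reference unit and pitot heater controller): 0.894044 × 0.897628 = 0.802519
Series (autopilot servo, rate gyro, and air-data computer): 0.831104 × 0.732714 × 0.729789 = 0.444413
Parallel ([0.802519] and [0.444413]): 1 − (1 − 0.802519)(1 − 0.444413) = 0.8903

0.8903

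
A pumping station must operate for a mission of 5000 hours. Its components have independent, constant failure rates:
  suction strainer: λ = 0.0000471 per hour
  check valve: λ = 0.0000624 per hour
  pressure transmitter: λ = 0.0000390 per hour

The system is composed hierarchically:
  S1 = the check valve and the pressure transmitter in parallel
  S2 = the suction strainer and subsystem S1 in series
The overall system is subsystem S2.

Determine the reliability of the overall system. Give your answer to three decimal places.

R(suction strainer) = exp(−0.0000471 × 5000) = 0.79018
R(check valve) = exp(−0.0000624 × 5000) = 0.73198
R(pressure transmitter) = exp(−0.0000390 × 5000) = 0.82283
Parallel (check valve and pressure transmitter): 1 − (1 − 0.73198)(1 − 0.82283) = 0.95251
Series (suction strainer and [0.95251]): 0.79018 × 0.95251 = 0.753

0.753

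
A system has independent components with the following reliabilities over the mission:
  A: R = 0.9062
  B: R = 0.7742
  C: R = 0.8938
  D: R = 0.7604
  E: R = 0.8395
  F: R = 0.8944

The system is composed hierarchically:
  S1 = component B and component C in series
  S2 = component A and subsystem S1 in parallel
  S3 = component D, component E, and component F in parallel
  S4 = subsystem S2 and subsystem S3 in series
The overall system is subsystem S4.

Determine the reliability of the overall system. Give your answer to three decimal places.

0.967

Series (B and C): 0.77420 × 0.89380 = 0.69198
Parallel (A and [0.69198]): 1 − (1 − 0.90620)(1 − 0.69198) = 0.97111
Parallel (D, E, and F): 1 − (1 − 0.76040)(1 − 0.83950)(1 − 0.89440) = 0.99594
Series ([0.97111] and [0.99594]): 0.97111 × 0.99594 = 0.967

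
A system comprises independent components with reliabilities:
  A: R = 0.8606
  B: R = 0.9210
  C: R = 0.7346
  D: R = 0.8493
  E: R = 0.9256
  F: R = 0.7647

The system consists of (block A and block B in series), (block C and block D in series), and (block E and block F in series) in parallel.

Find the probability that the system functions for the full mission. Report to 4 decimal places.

0.9772

Series (A and B): 0.860600 × 0.921000 = 0.792613
Series (C and D): 0.734600 × 0.849300 = 0.623896
Series (E and F): 0.925600 × 0.764700 = 0.707806
Parallel ([0.792613], [0.623896], and [0.707806]): 1 − (1 − 0.792613)(1 − 0.623896)(1 − 0.707806) = 0.9772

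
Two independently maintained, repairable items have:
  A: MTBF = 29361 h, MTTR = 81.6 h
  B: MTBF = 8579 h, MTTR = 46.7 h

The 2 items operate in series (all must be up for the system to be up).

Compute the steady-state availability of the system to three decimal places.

0.992

A(A) = MTBF/(MTBF+MTTR) = 29361/(29361+81.6) = 0.997229
A(B) = MTBF/(MTBF+MTTR) = 8579/(8579+46.7) = 0.994586
Series availability: 0.997229 × 0.994586 = 0.992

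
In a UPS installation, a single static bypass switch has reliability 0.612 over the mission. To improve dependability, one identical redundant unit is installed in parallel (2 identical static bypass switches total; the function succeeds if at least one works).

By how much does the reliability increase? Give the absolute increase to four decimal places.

0.2375

R_before = 0.612
R_after = 1 − (1 − 0.612)^2 = 0.8495
ΔR = 0.8495 − 0.612 = 0.2375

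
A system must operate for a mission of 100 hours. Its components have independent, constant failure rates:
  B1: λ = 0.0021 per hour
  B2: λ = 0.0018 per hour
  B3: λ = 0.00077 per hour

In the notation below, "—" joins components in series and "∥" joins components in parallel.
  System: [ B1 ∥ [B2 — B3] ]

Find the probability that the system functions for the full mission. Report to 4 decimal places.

0.9571

R(B1) = exp(−0.0021 × 100) = 0.810584
R(B2) = exp(−0.0018 × 100) = 0.835270
R(B3) = exp(−0.00077 × 100) = 0.925890
Series (B2 and B3): 0.835270 × 0.925890 = 0.773368
Parallel (B1 and [0.773368]): 1 − (1 − 0.810584)(1 − 0.773368) = 0.9571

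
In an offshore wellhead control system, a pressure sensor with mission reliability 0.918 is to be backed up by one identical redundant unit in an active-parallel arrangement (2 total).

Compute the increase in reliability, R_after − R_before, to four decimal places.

R_before = 0.918
R_after = 1 − (1 − 0.918)^2 = 0.9933
ΔR = 0.9933 − 0.918 = 0.0753

0.0753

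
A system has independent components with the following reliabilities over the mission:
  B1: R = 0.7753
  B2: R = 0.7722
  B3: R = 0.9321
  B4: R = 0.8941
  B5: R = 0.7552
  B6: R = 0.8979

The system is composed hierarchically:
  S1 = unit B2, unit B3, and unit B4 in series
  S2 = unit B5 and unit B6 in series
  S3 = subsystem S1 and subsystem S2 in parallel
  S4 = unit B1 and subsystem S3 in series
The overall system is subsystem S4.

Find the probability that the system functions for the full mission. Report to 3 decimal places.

Series (B2, B3, and B4): 0.77220 × 0.93210 × 0.89410 = 0.64354
Series (B5 and B6): 0.75520 × 0.89790 = 0.67809
Parallel ([0.64354] and [0.67809]): 1 − (1 − 0.64354)(1 − 0.67809) = 0.88525
Series (B1 and [0.88525]): 0.77530 × 0.88525 = 0.686

0.686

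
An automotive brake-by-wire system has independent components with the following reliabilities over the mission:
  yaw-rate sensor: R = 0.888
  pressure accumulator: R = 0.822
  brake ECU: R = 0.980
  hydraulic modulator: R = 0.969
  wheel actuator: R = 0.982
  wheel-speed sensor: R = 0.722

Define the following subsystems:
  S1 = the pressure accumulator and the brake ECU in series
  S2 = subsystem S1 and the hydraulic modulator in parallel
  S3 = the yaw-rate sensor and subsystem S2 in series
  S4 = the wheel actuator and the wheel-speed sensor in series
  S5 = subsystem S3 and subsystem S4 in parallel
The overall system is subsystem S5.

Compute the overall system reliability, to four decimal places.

0.9659

Series (pressure accumulator and brake ECU): 0.822000 × 0.980000 = 0.805560
Parallel ([0.805560] and hydraulic modulator): 1 − (1 − 0.805560)(1 − 0.969000) = 0.993972
Series (yaw-rate sensor and [0.993972]): 0.888000 × 0.993972 = 0.882647
Series (wheel actuator and wheel-speed sensor): 0.982000 × 0.722000 = 0.709004
Parallel ([0.882647] and [0.709004]): 1 − (1 − 0.882647)(1 − 0.709004) = 0.9659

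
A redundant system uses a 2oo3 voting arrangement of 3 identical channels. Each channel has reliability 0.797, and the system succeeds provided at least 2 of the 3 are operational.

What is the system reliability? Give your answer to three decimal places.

R = Σ_{i=2}^{3} C(3,i) p^i (1−p)^{3−i} with p = 0.797
C(3,2)·0.797^2·0.203^1 = 0.38684
C(3,3)·0.797^3·0.203^0 = 0.50626
Sum = 0.893

0.893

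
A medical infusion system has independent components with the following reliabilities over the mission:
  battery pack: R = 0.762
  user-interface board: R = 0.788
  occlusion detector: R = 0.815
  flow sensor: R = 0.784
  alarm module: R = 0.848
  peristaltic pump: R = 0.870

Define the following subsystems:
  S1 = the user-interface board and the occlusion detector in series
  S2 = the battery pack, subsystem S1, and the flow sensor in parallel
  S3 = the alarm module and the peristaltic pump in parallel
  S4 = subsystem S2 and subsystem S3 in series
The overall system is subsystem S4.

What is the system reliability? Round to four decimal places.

Series (user-interface board and occlusion detector): 0.788000 × 0.815000 = 0.642220
Parallel (battery pack, [0.642220], and flow sensor): 1 − (1 − 0.762000)(1 − 0.642220)(1 − 0.784000) = 0.981607
Parallel (alarm module and peristaltic pump): 1 − (1 − 0.848000)(1 − 0.870000) = 0.980240
Series ([0.981607] and [0.980240]): 0.981607 × 0.980240 = 0.9622

0.9622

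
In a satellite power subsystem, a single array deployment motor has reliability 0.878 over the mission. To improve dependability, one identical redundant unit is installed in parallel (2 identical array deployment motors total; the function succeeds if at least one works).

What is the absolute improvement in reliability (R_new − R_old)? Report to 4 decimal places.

R_before = 0.878
R_after = 1 − (1 − 0.878)^2 = 0.9851
ΔR = 0.9851 − 0.878 = 0.1071

0.1071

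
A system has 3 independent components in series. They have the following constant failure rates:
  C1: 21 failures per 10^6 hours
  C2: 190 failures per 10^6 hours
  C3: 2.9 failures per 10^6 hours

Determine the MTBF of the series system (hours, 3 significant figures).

Series of exponential components: λ_sys = Σ λ_i
λ_sys = 0.000021 + 0.00019 + 0.0000029 = 2.1390e-04 /h
MTBF = 1 / λ_sys = 4680 h

4680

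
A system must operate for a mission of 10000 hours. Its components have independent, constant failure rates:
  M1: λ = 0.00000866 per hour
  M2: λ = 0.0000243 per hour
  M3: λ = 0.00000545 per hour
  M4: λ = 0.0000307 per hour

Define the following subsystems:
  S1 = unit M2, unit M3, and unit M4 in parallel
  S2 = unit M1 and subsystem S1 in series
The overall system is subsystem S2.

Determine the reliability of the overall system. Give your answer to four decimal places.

R(M1) = exp(−0.00000866 × 10000) = 0.917044
R(M2) = exp(−0.0000243 × 10000) = 0.784272
R(M3) = exp(−0.00000545 × 10000) = 0.946959
R(M4) = exp(−0.0000307 × 10000) = 0.735651
Parallel (M2, M3, and M4): 1 − (1 − 0.784272)(1 − 0.946959)(1 − 0.735651) = 0.996975
Series (M1 and [0.996975]): 0.917044 × 0.996975 = 0.9143

0.9143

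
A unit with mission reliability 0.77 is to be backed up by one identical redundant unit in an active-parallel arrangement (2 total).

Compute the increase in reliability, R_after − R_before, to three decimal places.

0.177

R_before = 0.77
R_after = 1 − (1 − 0.77)^2 = 0.947
ΔR = 0.947 − 0.77 = 0.177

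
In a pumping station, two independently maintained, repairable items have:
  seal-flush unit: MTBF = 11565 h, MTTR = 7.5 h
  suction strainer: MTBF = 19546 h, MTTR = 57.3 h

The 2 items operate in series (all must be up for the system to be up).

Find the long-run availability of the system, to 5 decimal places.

0.99643

A(seal-flush unit) = MTBF/(MTBF+MTTR) = 11565/(11565+7.5) = 0.999352
A(suction strainer) = MTBF/(MTBF+MTTR) = 19546/(19546+57.3) = 0.997077
Series availability: 0.999352 × 0.997077 = 0.99643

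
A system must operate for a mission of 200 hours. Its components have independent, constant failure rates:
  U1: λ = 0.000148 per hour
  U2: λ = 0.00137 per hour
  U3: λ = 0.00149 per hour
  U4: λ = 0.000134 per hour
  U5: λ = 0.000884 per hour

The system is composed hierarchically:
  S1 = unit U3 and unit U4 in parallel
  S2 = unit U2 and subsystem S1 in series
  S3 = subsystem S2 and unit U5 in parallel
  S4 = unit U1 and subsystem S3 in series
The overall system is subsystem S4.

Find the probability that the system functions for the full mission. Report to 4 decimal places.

0.9323

R(U1) = exp(−0.000148 × 200) = 0.970834
R(U2) = exp(−0.00137 × 200) = 0.760332
R(U3) = exp(−0.00149 × 200) = 0.742301
R(U4) = exp(−0.000134 × 200) = 0.973556
R(U5) = exp(−0.000884 × 200) = 0.837947
Parallel (U3 and U4): 1 − (1 − 0.742301)(1 − 0.973556) = 0.993185
Series (U2 and [0.993185]): 0.760332 × 0.993185 = 0.755150
Parallel ([0.755150] and U5): 1 − (1 − 0.755150)(1 − 0.837947) = 0.960321
Series (U1 and [0.960321]): 0.970834 × 0.960321 = 0.9323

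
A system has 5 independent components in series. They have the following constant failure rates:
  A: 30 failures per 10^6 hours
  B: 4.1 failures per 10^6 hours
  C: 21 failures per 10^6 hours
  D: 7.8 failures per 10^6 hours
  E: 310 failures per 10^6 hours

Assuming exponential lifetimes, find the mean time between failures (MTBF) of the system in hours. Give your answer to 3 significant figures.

Series of exponential components: λ_sys = Σ λ_i
λ_sys = 0.000030 + 0.0000041 + 0.000021 + 0.0000078 + 0.00031 = 3.7290e-04 /h
MTBF = 1 / λ_sys = 2680 h

2680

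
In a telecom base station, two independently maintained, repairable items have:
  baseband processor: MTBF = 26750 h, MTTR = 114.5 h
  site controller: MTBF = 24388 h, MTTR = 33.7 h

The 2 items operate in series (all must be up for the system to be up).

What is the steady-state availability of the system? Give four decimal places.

0.9944

A(baseband processor) = MTBF/(MTBF+MTTR) = 26750/(26750+114.5) = 0.995738
A(site controller) = MTBF/(MTBF+MTTR) = 24388/(24388+33.7) = 0.998620
Series availability: 0.995738 × 0.998620 = 0.9944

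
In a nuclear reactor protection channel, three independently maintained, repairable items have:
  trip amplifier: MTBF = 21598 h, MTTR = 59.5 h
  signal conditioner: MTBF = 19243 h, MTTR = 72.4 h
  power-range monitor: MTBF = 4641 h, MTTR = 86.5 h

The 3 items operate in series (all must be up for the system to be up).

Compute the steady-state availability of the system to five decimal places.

A(trip amplifier) = MTBF/(MTBF+MTTR) = 21598/(21598+59.5) = 0.997253
A(signal conditioner) = MTBF/(MTBF+MTTR) = 19243/(19243+72.4) = 0.996252
A(power-range monitor) = MTBF/(MTBF+MTTR) = 4641/(4641+86.5) = 0.981703
Series availability: 0.997253 × 0.996252 × 0.981703 = 0.97534

0.97534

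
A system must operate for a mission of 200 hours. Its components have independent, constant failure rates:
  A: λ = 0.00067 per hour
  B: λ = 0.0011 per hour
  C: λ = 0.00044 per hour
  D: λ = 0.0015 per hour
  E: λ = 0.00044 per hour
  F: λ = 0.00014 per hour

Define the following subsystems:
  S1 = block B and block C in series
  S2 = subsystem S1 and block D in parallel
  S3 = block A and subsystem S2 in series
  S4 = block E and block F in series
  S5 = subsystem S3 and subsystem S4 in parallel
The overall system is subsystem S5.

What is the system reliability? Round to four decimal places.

R(A) = exp(−0.00067 × 200) = 0.874590
R(B) = exp(−0.0011 × 200) = 0.802519
R(C) = exp(−0.00044 × 200) = 0.915761
R(D) = exp(−0.0015 × 200) = 0.740818
R(E) = exp(−0.00044 × 200) = 0.915761
R(F) = exp(−0.00014 × 200) = 0.972388
Series (B and C): 0.802519 × 0.915761 = 0.734916
Parallel ([0.734916] and D): 1 − (1 − 0.734916)(1 − 0.740818) = 0.931295
Series (A and [0.931295]): 0.874590 × 0.931295 = 0.814501
Series (E and F): 0.915761 × 0.972388 = 0.890475
Parallel ([0.814501] and [0.890475]): 1 − (1 − 0.814501)(1 − 0.890475) = 0.9797

0.9797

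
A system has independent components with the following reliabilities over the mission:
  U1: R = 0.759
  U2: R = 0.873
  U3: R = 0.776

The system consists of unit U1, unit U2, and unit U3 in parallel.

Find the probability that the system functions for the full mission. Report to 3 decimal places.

0.993

Parallel (U1, U2, and U3): 1 − (1 − 0.75900)(1 − 0.87300)(1 − 0.77600) = 0.993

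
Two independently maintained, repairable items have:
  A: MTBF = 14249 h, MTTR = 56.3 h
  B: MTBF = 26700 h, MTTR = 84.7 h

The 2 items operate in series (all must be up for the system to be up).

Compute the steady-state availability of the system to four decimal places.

A(A) = MTBF/(MTBF+MTTR) = 14249/(14249+56.3) = 0.996064
A(B) = MTBF/(MTBF+MTTR) = 26700/(26700+84.7) = 0.996838
Series availability: 0.996064 × 0.996838 = 0.9929

0.9929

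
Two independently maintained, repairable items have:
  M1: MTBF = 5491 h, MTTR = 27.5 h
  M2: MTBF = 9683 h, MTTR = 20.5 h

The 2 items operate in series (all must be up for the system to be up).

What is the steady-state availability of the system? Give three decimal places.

A(M1) = MTBF/(MTBF+MTTR) = 5491/(5491+27.5) = 0.995017
A(M2) = MTBF/(MTBF+MTTR) = 9683/(9683+20.5) = 0.997887
Series availability: 0.995017 × 0.997887 = 0.993

0.993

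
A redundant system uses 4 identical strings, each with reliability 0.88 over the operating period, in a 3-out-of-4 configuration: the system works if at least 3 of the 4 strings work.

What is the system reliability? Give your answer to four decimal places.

0.9268

R = Σ_{i=3}^{4} C(4,i) p^i (1−p)^{4−i} with p = 0.88
C(4,3)·0.88^3·0.12^1 = 0.327107
C(4,4)·0.88^4·0.12^0 = 0.599695
Sum = 0.9268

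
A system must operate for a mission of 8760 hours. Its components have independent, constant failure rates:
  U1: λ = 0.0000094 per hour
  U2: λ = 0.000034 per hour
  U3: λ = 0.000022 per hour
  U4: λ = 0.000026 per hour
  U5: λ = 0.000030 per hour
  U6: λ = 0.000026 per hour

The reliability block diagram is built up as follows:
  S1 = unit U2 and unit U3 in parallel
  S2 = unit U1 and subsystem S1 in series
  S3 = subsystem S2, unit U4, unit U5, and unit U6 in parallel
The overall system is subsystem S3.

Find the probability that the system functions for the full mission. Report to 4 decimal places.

R(U1) = exp(−0.0000094 × 8760) = 0.920955
R(U2) = exp(−0.000034 × 8760) = 0.742420
R(U3) = exp(−0.000022 × 8760) = 0.824713
R(U4) = exp(−0.000026 × 8760) = 0.796315
R(U5) = exp(−0.000030 × 8760) = 0.768896
R(U6) = exp(−0.000026 × 8760) = 0.796315
Parallel (U2 and U3): 1 − (1 − 0.742420)(1 − 0.824713) = 0.954850
Series (U1 and [0.954850]): 0.920955 × 0.954850 = 0.879374
Parallel ([0.879374], U4, U5, and U6): 1 − (1 − 0.879374)(1 − 0.796315)(1 − 0.768896)(1 − 0.796315) = 0.9988

0.9988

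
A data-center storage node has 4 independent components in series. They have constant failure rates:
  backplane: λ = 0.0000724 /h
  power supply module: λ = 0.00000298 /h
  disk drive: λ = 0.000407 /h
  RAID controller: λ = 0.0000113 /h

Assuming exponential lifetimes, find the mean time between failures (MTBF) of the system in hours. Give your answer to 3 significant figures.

2030

Series of exponential components: λ_sys = Σ λ_i
λ_sys = 0.0000724 + 0.00000298 + 0.000407 + 0.0000113 = 4.9368e-04 /h
MTBF = 1 / λ_sys = 2030 h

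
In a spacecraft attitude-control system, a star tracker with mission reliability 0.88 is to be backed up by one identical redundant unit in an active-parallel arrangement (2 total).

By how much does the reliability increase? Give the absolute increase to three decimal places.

0.106

R_before = 0.88
R_after = 1 − (1 − 0.88)^2 = 0.986
ΔR = 0.986 − 0.88 = 0.106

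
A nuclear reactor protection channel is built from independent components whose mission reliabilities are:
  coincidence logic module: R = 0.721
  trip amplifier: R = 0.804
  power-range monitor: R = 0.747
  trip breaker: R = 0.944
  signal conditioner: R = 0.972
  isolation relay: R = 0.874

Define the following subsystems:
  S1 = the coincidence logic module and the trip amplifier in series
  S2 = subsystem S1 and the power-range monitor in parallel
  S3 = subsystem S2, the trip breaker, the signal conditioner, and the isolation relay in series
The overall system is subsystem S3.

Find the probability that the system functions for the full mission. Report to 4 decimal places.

0.7167

Series (coincidence logic module and trip amplifier): 0.721000 × 0.804000 = 0.579684
Parallel ([0.579684] and power-range monitor): 1 − (1 − 0.579684)(1 − 0.747000) = 0.893660
Series ([0.893660], trip breaker, signal conditioner, and isolation relay): 0.893660 × 0.944000 × 0.972000 × 0.874000 = 0.7167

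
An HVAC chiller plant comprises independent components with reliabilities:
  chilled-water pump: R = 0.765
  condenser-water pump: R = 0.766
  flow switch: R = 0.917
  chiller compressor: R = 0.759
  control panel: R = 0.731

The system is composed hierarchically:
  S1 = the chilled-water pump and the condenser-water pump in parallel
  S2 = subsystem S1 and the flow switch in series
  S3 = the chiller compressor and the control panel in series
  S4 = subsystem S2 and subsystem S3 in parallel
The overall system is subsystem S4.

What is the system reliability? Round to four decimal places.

Parallel (chilled-water pump and condenser-water pump): 1 − (1 − 0.765000)(1 − 0.766000) = 0.945010
Series ([0.945010] and flow switch): 0.945010 × 0.917000 = 0.866574
Series (chiller compressor and control panel): 0.759000 × 0.731000 = 0.554829
Parallel ([0.866574] and [0.554829]): 1 − (1 − 0.866574)(1 − 0.554829) = 0.9406

0.9406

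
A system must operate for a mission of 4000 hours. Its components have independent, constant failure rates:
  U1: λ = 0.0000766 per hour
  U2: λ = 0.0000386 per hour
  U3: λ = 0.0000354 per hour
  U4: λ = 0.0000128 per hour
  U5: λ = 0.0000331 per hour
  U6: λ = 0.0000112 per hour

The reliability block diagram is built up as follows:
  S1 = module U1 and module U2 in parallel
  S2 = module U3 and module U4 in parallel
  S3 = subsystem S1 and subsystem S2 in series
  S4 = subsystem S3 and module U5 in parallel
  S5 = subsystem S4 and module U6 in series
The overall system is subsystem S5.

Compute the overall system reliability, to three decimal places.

0.951

R(U1) = exp(−0.0000766 × 4000) = 0.73609
R(U2) = exp(−0.0000386 × 4000) = 0.85693
R(U3) = exp(−0.0000354 × 4000) = 0.86797
R(U4) = exp(−0.0000128 × 4000) = 0.95009
R(U5) = exp(−0.0000331 × 4000) = 0.87599
R(U6) = exp(−0.0000112 × 4000) = 0.95619
Parallel (U1 and U2): 1 − (1 − 0.73609)(1 − 0.85693) = 0.96224
Parallel (U3 and U4): 1 − (1 − 0.86797)(1 − 0.95009) = 0.99341
Series ([0.96224] and [0.99341]): 0.96224 × 0.99341 = 0.95590
Parallel ([0.95590] and U5): 1 − (1 − 0.95590)(1 − 0.87599) = 0.99453
Series ([0.99453] and U6): 0.99453 × 0.95619 = 0.951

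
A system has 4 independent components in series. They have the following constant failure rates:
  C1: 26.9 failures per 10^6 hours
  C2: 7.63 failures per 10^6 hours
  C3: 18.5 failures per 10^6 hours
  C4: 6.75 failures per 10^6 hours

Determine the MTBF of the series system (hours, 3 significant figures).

16700

Series of exponential components: λ_sys = Σ λ_i
λ_sys = 0.0000269 + 0.00000763 + 0.0000185 + 0.00000675 = 5.9780e-05 /h
MTBF = 1 / λ_sys = 16700 h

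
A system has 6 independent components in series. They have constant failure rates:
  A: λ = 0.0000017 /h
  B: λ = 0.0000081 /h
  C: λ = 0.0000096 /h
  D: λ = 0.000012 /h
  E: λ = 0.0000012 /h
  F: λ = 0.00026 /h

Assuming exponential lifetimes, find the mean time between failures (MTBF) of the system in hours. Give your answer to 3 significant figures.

3420

Series of exponential components: λ_sys = Σ λ_i
λ_sys = 0.0000017 + 0.0000081 + 0.0000096 + 0.000012 + 0.0000012 + 0.00026 = 2.9260e-04 /h
MTBF = 1 / λ_sys = 3420 h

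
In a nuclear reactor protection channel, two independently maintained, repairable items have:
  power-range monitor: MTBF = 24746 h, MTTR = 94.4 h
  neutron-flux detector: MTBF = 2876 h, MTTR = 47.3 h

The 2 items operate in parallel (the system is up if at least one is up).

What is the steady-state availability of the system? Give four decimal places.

0.9999

A(power-range monitor) = MTBF/(MTBF+MTTR) = 24746/(24746+94.4) = 0.996200
A(neutron-flux detector) = MTBF/(MTBF+MTTR) = 2876/(2876+47.3) = 0.983820
Parallel availability: 1 − (1 − 0.996200)(1 − 0.983820) = 0.9999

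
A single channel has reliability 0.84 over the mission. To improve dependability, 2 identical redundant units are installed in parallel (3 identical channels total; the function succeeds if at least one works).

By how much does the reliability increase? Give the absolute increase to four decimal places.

R_before = 0.84
R_after = 1 − (1 − 0.84)^3 = 0.9959
ΔR = 0.9959 − 0.84 = 0.1559

0.1559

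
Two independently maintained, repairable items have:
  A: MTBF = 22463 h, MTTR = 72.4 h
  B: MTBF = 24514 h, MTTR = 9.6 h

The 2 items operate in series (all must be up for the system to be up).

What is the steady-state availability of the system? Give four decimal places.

0.9964

A(A) = MTBF/(MTBF+MTTR) = 22463/(22463+72.4) = 0.996787
A(B) = MTBF/(MTBF+MTTR) = 24514/(24514+9.6) = 0.999609
Series availability: 0.996787 × 0.999609 = 0.9964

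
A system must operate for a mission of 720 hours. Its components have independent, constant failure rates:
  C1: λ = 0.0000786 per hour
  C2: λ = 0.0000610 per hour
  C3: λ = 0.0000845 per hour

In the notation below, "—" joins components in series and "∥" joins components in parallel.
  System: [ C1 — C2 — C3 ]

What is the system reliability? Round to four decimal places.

0.8510

R(C1) = exp(−0.0000786 × 720) = 0.944980
R(C2) = exp(−0.0000610 × 720) = 0.957031
R(C3) = exp(−0.0000845 × 720) = 0.940974
Series (C1, C2, and C3): 0.944980 × 0.957031 × 0.940974 = 0.8510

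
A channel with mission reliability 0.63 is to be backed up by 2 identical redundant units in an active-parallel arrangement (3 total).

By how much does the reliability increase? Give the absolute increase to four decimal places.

0.3193

R_before = 0.63
R_after = 1 − (1 − 0.63)^3 = 0.9493
ΔR = 0.9493 − 0.63 = 0.3193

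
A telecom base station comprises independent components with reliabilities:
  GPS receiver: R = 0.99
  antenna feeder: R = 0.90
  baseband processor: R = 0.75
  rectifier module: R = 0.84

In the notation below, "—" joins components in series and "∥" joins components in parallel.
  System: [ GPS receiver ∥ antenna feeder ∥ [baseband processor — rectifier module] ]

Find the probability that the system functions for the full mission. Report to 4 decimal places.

Series (baseband processor and rectifier module): 0.750000 × 0.840000 = 0.630000
Parallel (GPS receiver, antenna feeder, and [0.630000]): 1 − (1 − 0.990000)(1 − 0.900000)(1 − 0.630000) = 0.9996

0.9996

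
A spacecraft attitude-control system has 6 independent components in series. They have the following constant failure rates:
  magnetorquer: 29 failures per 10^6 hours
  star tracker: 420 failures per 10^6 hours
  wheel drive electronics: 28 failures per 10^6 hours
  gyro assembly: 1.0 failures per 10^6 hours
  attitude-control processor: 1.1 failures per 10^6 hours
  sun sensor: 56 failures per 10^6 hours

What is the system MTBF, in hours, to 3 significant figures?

Series of exponential components: λ_sys = Σ λ_i
λ_sys = 0.000029 + 0.00042 + 0.000028 + 0.0000010 + 0.0000011 + 0.000056 = 5.3510e-04 /h
MTBF = 1 / λ_sys = 1870 h

1870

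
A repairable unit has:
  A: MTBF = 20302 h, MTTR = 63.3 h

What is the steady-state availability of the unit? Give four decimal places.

A(A) = MTBF/(MTBF+MTTR) = 20302/(20302+63.3) = 0.9969

0.9969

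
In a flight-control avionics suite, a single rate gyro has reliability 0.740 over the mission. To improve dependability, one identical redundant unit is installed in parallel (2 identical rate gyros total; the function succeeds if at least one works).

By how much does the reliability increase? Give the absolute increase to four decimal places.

R_before = 0.740
R_after = 1 − (1 − 0.740)^2 = 0.9324
ΔR = 0.9324 − 0.740 = 0.1924

0.1924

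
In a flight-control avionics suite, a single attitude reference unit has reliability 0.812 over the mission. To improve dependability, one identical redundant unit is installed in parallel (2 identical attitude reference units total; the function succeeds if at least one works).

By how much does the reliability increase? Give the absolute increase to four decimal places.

R_before = 0.812
R_after = 1 − (1 − 0.812)^2 = 0.9647
ΔR = 0.9647 − 0.812 = 0.1527

0.1527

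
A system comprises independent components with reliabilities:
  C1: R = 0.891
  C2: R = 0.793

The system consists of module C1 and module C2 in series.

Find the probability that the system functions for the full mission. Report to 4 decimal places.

Series (C1 and C2): 0.891000 × 0.793000 = 0.7066

0.7066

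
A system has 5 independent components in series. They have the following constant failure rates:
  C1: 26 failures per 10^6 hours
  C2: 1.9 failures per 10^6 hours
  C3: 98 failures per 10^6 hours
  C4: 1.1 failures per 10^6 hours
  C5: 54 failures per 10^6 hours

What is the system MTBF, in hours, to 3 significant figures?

5520

Series of exponential components: λ_sys = Σ λ_i
λ_sys = 0.000026 + 0.0000019 + 0.000098 + 0.0000011 + 0.000054 = 1.8100e-04 /h
MTBF = 1 / λ_sys = 5520 h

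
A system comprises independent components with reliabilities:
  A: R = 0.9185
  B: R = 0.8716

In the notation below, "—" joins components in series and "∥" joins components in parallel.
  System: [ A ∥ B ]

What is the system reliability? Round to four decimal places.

0.9895

Parallel (A and B): 1 − (1 − 0.918500)(1 − 0.871600) = 0.9895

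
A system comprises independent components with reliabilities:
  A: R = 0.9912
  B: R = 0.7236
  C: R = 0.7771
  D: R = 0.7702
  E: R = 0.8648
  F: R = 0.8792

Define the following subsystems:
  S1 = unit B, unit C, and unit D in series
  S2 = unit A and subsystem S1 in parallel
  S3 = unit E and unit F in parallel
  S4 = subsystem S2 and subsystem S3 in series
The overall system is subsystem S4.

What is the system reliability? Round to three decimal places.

0.979

Series (B, C, and D): 0.72360 × 0.77710 × 0.77020 = 0.43309
Parallel (A and [0.43309]): 1 − (1 − 0.99120)(1 − 0.43309) = 0.99501
Parallel (E and F): 1 − (1 − 0.86480)(1 − 0.87920) = 0.98367
Series ([0.99501] and [0.98367]): 0.99501 × 0.98367 = 0.979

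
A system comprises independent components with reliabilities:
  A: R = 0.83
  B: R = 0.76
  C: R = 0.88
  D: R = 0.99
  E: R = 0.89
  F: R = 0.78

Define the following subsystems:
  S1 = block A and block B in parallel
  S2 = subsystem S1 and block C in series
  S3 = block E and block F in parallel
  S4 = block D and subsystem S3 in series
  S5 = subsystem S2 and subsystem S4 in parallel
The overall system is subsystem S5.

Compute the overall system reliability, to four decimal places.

0.9947

Parallel (A and B): 1 − (1 − 0.830000)(1 − 0.760000) = 0.959200
Series ([0.959200] and C): 0.959200 × 0.880000 = 0.844096
Parallel (E and F): 1 − (1 − 0.890000)(1 − 0.780000) = 0.975800
Series (D and [0.975800]): 0.990000 × 0.975800 = 0.966042
Parallel ([0.844096] and [0.966042]): 1 − (1 − 0.844096)(1 − 0.966042) = 0.9947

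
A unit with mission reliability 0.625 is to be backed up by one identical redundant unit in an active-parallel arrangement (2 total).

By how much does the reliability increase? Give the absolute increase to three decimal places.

0.234

R_before = 0.625
R_after = 1 − (1 − 0.625)^2 = 0.859
ΔR = 0.859 − 0.625 = 0.234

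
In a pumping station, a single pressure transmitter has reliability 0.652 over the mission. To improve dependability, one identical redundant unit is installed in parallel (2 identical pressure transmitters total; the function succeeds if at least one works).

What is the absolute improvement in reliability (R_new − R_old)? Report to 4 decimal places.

0.2269

R_before = 0.652
R_after = 1 − (1 − 0.652)^2 = 0.8789
ΔR = 0.8789 − 0.652 = 0.2269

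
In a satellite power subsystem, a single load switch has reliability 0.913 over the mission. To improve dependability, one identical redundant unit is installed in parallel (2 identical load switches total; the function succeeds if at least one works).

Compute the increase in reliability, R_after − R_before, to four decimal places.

0.0794

R_before = 0.913
R_after = 1 − (1 − 0.913)^2 = 0.9924
ΔR = 0.9924 − 0.913 = 0.0794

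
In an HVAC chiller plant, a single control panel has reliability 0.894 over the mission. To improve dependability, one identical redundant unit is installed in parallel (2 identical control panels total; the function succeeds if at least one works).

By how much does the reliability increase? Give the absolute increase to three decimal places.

R_before = 0.894
R_after = 1 − (1 − 0.894)^2 = 0.989
ΔR = 0.989 − 0.894 = 0.095

0.095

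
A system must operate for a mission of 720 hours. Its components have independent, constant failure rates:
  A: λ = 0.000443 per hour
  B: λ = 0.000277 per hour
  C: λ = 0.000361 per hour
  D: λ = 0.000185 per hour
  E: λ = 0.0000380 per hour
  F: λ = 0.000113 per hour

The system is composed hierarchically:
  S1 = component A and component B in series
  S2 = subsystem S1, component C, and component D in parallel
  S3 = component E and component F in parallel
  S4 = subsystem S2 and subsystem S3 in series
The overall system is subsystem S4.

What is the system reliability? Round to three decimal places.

0.986

R(A) = exp(−0.000443 × 720) = 0.72690
R(B) = exp(−0.000277 × 720) = 0.81919
R(C) = exp(−0.000361 × 720) = 0.77111
R(D) = exp(−0.000185 × 720) = 0.87529
R(E) = exp(−0.0000380 × 720) = 0.97301
R(F) = exp(−0.000113 × 720) = 0.92186
Series (A and B): 0.72690 × 0.81919 = 0.59547
Parallel ([0.59547], C, and D): 1 − (1 − 0.59547)(1 − 0.77111)(1 − 0.87529) = 0.98845
Parallel (E and F): 1 − (1 − 0.97301)(1 − 0.92186) = 0.99789
Series ([0.98845] and [0.99789]): 0.98845 × 0.99789 = 0.986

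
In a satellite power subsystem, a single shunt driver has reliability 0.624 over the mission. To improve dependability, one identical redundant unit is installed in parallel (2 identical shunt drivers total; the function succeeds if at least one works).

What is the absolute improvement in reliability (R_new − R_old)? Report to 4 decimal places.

0.2346

R_before = 0.624
R_after = 1 − (1 − 0.624)^2 = 0.8586
ΔR = 0.8586 − 0.624 = 0.2346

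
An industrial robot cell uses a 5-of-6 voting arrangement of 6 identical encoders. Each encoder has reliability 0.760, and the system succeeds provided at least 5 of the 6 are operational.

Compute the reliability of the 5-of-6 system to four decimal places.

R = Σ_{i=5}^{6} C(6,i) p^i (1−p)^{6−i} with p = 0.760
C(6,5)·0.760^5·0.240^1 = 0.365116
C(6,6)·0.760^6·0.240^0 = 0.192700
Sum = 0.5578

0.5578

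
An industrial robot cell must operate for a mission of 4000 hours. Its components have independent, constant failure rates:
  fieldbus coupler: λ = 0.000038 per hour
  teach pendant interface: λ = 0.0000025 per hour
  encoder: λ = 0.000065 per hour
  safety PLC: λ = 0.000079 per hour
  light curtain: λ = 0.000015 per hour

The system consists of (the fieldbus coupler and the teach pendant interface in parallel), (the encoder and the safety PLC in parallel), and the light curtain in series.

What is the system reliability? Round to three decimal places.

0.882

R(fieldbus coupler) = exp(−0.000038 × 4000) = 0.85899
R(teach pendant interface) = exp(−0.0000025 × 4000) = 0.99005
R(encoder) = exp(−0.000065 × 4000) = 0.77105
R(safety PLC) = exp(−0.000079 × 4000) = 0.72906
R(light curtain) = exp(−0.000015 × 4000) = 0.94176
Parallel (fieldbus coupler and teach pendant interface): 1 − (1 − 0.85899)(1 − 0.99005) = 0.99860
Parallel (encoder and safety PLC): 1 − (1 − 0.77105)(1 − 0.72906) = 0.93797
Series ([0.99860], [0.93797], and light curtain): 0.99860 × 0.93797 × 0.94176 = 0.882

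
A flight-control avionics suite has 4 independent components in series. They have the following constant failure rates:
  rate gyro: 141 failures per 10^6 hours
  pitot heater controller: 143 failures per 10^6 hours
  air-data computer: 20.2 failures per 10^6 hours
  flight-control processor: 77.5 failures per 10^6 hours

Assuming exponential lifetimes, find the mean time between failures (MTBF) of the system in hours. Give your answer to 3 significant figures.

Series of exponential components: λ_sys = Σ λ_i
λ_sys = 0.000141 + 0.000143 + 0.0000202 + 0.0000775 = 3.8170e-04 /h
MTBF = 1 / λ_sys = 2620 h

2620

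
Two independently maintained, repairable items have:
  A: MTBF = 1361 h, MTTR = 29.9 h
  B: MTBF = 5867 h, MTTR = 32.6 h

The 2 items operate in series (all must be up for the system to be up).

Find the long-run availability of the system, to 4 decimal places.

0.9731

A(A) = MTBF/(MTBF+MTTR) = 1361/(1361+29.9) = 0.978503
A(B) = MTBF/(MTBF+MTTR) = 5867/(5867+32.6) = 0.994474
Series availability: 0.978503 × 0.994474 = 0.9731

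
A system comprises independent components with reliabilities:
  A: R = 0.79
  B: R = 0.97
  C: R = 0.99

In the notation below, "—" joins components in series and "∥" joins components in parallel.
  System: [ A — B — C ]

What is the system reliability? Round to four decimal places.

0.7586

Series (A, B, and C): 0.790000 × 0.970000 × 0.990000 = 0.7586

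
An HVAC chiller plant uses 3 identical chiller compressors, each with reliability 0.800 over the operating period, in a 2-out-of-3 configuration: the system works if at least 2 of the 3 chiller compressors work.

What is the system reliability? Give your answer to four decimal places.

R = Σ_{i=2}^{3} C(3,i) p^i (1−p)^{3−i} with p = 0.800
C(3,2)·0.800^2·0.200^1 = 0.384000
C(3,3)·0.800^3·0.200^0 = 0.512000
Sum = 0.8960

0.8960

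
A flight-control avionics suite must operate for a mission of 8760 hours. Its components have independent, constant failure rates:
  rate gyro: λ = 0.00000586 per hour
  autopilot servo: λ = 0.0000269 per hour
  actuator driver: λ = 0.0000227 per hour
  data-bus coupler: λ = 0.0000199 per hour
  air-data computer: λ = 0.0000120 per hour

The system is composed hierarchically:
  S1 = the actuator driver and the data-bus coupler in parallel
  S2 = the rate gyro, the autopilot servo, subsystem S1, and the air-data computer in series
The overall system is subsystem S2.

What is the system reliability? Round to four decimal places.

R(rate gyro) = exp(−0.00000586 × 8760) = 0.949962
R(autopilot servo) = exp(−0.0000269 × 8760) = 0.790062
R(actuator driver) = exp(−0.0000227 × 8760) = 0.819671
R(data-bus coupler) = exp(−0.0000199 × 8760) = 0.840025
R(air-data computer) = exp(−0.0000120 × 8760) = 0.900216
Parallel (actuator driver and data-bus coupler): 1 − (1 − 0.819671)(1 − 0.840025) = 0.971152
Series (rate gyro, autopilot servo, [0.971152], and air-data computer): 0.949962 × 0.790062 × 0.971152 × 0.900216 = 0.6561

0.6561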